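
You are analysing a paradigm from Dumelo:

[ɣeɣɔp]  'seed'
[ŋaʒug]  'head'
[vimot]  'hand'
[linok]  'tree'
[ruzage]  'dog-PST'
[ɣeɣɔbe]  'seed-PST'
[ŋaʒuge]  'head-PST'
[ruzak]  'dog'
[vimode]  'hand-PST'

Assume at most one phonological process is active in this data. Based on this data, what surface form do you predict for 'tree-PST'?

The root 'dog' surfaces as [ruzak] and [ruzage], with a stem-final [k] ~ [g] alternation.
If /g/ were underlying and a rule turned it into [k] in isolation, 'head' would also alternate; but it has [g] in both [ŋaʒug] and [ŋaʒuge].
The alternation reflects intervocalic voicing: voiceless stops become voiced between vowels. /k/ is underlying.
From [linok] the stem 'tree' is /linok/; between vowels this yields [linoge].

[linoge]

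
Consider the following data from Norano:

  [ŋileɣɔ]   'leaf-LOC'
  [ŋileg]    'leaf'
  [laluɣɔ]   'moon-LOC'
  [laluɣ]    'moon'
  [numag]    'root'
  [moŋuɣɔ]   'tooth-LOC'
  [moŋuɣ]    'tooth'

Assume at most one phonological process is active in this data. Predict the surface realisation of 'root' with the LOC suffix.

[numaɣɔ]

The stem for 'leaf' ends in [ɣ] in [ŋileɣɔ] but [g] in [ŋileg].
If /ɣ/ were underlying and a rule turned it into [g] in isolation, 'tooth' would also alternate; but it has [ɣ] in both [moŋuɣɔ] and [moŋuɣ].
So /g/ is underlying, and a rule of intervocalic spirantization — voiced stops become fricatives between vowels — gives [ɣ].
From [numag] the stem 'root' is /numag/; between vowels this yields [numaɣɔ].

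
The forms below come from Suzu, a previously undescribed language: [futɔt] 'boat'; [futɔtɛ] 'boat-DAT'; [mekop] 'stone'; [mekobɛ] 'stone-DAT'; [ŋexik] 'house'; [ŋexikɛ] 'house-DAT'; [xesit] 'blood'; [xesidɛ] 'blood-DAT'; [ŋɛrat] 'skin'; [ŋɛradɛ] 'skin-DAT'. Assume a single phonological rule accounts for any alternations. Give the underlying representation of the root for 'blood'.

'blood' shows [t] ~ [d] at the end of the stem ([xesit] vs [xesidɛ]).
But 'boat' keeps [t] in both environments ([futɔt], [futɔtɛ]), so there is no rule changing /t/ to [d] before the DAT suffix.
The underlying segment must be /d/; voiced obstruents become voiceless word-finally, yielding [t] there.
Hence 'blood' is /xesid/ underlyingly.

/xesid/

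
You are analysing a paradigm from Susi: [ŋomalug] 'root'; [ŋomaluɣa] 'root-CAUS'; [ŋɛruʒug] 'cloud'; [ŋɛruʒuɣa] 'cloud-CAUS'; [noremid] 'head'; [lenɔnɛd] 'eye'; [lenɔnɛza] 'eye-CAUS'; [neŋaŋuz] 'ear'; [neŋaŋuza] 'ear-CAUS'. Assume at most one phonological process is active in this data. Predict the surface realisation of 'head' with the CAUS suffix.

[noremiza]

The root 'eye' surfaces as [lenɔnɛd] and [lenɔnɛza], with a stem-final [d] ~ [z] alternation.
If /z/ were underlying and a rule turned it into [d] in isolation, 'ear' would also alternate; but it has [z] in both [neŋaŋuz] and [neŋaŋuza].
The underlying segment must be /d/; voiced stops become fricatives between vowels, yielding [z] there.
The one attested form of 'head', [noremid], shows underlying /noremid/. Applying the same rule between vowels gives [noremiza].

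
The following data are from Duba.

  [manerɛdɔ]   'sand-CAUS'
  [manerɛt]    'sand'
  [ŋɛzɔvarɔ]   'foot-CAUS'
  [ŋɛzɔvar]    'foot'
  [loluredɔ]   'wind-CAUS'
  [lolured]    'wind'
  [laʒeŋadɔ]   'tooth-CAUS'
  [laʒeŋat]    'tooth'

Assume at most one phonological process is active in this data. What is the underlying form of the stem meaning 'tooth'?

/laʒeŋat/

The root 'tooth' surfaces as [laʒeŋadɔ] and [laʒeŋat], with a stem-final [d] ~ [t] alternation.
Compare 'wind', with invariant [d] in [loluredɔ] and [lolured]: an analysis with underlying /d/ and a rule producing [t] in isolation would wrongly predict alternation here too.
The alternation reflects intervocalic voicing: voiceless stops become voiced between vowels. /t/ is underlying.
The underlying form of 'tooth' is therefore /laʒeŋat/.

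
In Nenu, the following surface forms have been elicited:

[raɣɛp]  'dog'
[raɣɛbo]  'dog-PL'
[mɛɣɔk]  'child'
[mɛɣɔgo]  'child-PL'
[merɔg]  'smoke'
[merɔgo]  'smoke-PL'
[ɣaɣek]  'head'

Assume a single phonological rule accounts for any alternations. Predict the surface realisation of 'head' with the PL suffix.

'child' shows [k] ~ [g] at the end of the stem ([mɛɣɔk] vs [mɛɣɔgo]).
But 'smoke' keeps [g] in both environments ([merɔg], [merɔgo]), so there is no rule changing /g/ to [k] in isolation.
The alternation reflects intervocalic voicing: voiceless stops become voiced between vowels. /k/ is underlying.
From [ɣaɣek] the stem 'head' is /ɣaɣek/; between vowels this yields [ɣaɣego].

[ɣaɣego]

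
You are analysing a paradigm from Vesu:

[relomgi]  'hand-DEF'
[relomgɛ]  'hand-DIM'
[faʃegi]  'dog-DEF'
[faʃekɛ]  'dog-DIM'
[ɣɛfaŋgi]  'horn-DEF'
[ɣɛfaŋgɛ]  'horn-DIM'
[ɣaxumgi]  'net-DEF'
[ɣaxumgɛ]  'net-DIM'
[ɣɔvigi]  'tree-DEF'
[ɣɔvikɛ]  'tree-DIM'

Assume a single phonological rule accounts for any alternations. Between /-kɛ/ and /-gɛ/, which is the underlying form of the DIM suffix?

/-kɛ/

The DIM morpheme has two allomorphs, [-gɛ] and [-kɛ].
The DEF suffix, which begins with [g], is invariant after every stem; so [g] is not altered by any rule here.
So the underlying form is /-kɛ/, and voiceless stops become voiced after a nasal.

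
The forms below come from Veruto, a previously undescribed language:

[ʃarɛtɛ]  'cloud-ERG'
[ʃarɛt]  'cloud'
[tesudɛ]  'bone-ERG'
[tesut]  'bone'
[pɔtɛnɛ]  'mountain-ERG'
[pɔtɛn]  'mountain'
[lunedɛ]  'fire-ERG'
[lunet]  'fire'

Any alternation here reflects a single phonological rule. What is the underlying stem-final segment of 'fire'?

/d/

'fire' shows [d] ~ [t] at the end of the stem ([lunedɛ] vs [lunet]).
If /t/ were underlying and a rule turned it into [d] before the ERG suffix, 'cloud' would also alternate; but it has [t] in both [ʃarɛtɛ] and [ʃarɛt].
So /d/ is underlying, and a rule of word-final obstruent devoicing — voiced obstruents become voiceless word-finally — gives [t].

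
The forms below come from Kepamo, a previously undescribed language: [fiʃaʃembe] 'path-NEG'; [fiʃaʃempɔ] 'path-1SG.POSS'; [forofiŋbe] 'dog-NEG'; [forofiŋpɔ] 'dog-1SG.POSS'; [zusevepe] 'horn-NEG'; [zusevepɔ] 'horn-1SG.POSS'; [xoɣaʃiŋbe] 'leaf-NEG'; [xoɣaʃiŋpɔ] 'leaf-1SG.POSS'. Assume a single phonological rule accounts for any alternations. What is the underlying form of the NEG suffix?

/-be/

The NEG suffix surfaces as [-be] and [-pe], depending on the final segment of the stem.
By contrast the 1SG.POSS suffix keeps its initial [p] throughout — that segment must be underlying.
The NEG suffix is therefore /-be/ underlyingly, with post-vocalic devoicing: voiced stops become voiceless after a vowel.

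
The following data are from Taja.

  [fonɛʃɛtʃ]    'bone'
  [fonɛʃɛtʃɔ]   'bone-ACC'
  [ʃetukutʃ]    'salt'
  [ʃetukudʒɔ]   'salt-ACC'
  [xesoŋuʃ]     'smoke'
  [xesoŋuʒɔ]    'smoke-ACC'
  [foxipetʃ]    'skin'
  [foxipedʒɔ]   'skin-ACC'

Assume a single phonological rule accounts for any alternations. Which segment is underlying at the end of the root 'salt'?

In [ʃetukutʃ] and [ʃetukudʒɔ] the final segment of 'salt' alternates: [tʃ] ~ [dʒ].
The stem 'bone' ([fonɛʃɛtʃ], [fonɛʃɛtʃɔ]) shows [tʃ] unchanged in both environments, so [tʃ] cannot be basic with [dʒ] derived before the ACC suffix.
So /dʒ/ is underlying, and a rule of word-final obstruent devoicing — voiced obstruents become voiceless word-finally — gives [tʃ].

/dʒ/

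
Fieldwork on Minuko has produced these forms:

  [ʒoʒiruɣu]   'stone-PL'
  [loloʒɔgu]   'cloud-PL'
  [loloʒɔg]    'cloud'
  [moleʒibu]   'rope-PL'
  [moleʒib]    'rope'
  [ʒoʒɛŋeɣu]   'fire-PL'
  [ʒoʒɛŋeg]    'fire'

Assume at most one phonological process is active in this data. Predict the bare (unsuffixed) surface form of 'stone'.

[ʒoʒirug]

In [ʒoʒɛŋeɣu] and [ʒoʒɛŋeg] the final segment of 'fire' alternates: [ɣ] ~ [g].
Compare 'cloud', with invariant [g] in [loloʒɔgu] and [loloʒɔg]: an analysis with underlying /g/ and a rule producing [ɣ] before the PL suffix would wrongly predict alternation here too.
The alternation reflects word-final hardening: voiced fricatives become stops word-finally. /ɣ/ is underlying.
The one attested form of 'stone', [ʒoʒiruɣu], shows underlying /ʒoʒiruɣ/. Applying the same rule word-finally gives [ʒoʒirug].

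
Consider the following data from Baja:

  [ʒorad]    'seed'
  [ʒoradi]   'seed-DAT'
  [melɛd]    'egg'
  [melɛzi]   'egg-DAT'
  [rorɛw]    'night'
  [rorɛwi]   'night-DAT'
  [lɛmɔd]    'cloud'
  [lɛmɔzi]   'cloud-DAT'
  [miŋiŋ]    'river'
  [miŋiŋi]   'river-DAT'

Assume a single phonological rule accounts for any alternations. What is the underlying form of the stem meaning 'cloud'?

In [lɛmɔd] and [lɛmɔzi] the final segment of 'cloud' alternates: [d] ~ [z].
If /d/ were underlying and a rule turned it into [z] before the DAT suffix, 'seed' would also alternate; but it has [d] in both [ʒorad] and [ʒoradi].
The underlying segment must be /z/; voiced fricatives become stops word-finally, yielding [d] there.

/lɛmɔz/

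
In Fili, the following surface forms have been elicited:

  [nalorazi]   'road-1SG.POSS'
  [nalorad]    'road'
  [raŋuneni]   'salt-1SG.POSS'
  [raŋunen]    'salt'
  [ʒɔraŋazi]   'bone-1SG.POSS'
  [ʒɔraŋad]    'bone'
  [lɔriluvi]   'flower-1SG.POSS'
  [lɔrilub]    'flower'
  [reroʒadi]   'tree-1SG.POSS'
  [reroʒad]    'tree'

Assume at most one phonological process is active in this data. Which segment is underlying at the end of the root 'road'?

The root 'road' surfaces as [nalorazi] and [nalorad], with a stem-final [z] ~ [d] alternation.
Compare 'tree', with invariant [d] in [reroʒadi] and [reroʒad]: an analysis with underlying /d/ and a rule producing [z] before the 1SG.POSS suffix would wrongly predict alternation here too.
The alternation reflects word-final hardening: voiced fricatives become stops word-finally. /z/ is underlying.

/z/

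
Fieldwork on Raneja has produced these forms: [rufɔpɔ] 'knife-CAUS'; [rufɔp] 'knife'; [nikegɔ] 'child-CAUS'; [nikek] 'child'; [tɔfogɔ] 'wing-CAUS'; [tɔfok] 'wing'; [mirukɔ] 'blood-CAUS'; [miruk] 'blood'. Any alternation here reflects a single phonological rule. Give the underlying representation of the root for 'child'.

The stem for 'child' ends in [g] in [nikegɔ] but [k] in [nikek].
The stem 'blood' ([mirukɔ], [miruk]) shows [k] unchanged in both environments, so [k] cannot be basic with [g] derived before the CAUS suffix.
The underlying segment must be /g/; voiced obstruents become voiceless word-finally, yielding [k] there.

/nikeg/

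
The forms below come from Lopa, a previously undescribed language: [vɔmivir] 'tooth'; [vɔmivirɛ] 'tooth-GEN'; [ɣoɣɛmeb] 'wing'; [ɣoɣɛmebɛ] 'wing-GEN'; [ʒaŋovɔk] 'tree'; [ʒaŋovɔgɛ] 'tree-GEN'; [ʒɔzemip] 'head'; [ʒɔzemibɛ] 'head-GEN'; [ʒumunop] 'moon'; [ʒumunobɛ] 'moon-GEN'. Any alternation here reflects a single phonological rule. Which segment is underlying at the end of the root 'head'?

In [ʒɔzemip] and [ʒɔzemibɛ] the final segment of 'head' alternates: [p] ~ [b].
If /b/ were underlying and a rule turned it into [p] in isolation, 'wing' would also alternate; but it has [b] in both [ɣoɣɛmeb] and [ɣoɣɛmebɛ].
Therefore /p/ is basic and [b] is derived by intervocalic voicing (voiceless stops become voiced between vowels).

/p/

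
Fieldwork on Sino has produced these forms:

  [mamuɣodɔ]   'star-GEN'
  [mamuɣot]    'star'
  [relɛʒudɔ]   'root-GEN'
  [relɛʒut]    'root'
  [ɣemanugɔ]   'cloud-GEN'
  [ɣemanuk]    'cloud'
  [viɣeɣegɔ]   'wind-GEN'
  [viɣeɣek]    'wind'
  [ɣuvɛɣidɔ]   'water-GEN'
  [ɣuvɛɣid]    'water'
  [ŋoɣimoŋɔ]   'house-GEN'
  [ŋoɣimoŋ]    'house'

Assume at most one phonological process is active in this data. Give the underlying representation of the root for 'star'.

The root 'star' surfaces as [mamuɣodɔ] and [mamuɣot], with a stem-final [d] ~ [t] alternation.
If /d/ were underlying and a rule turned it into [t] in isolation, 'water' would also alternate; but it has [d] in both [ɣuvɛɣidɔ] and [ɣuvɛɣid].
The underlying segment must be /t/; voiceless stops become voiced between vowels, yielding [d] there.
So 'star' = /mamuɣot/.

/mamuɣot/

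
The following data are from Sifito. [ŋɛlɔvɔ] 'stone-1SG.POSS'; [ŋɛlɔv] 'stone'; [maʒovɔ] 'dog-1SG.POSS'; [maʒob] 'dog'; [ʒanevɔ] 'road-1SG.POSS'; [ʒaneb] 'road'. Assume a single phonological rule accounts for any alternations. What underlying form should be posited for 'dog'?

/maʒob/

'dog' shows [v] ~ [b] at the end of the stem ([maʒovɔ] vs [maʒob]).
Compare 'stone', with invariant [v] in [ŋɛlɔvɔ] and [ŋɛlɔv]: an analysis with underlying /v/ and a rule producing [b] in isolation would wrongly predict alternation here too.
Therefore /b/ is basic and [v] is derived by intervocalic spirantization (voiced stops become fricatives between vowels).
The underlying form of 'dog' is therefore /maʒob/.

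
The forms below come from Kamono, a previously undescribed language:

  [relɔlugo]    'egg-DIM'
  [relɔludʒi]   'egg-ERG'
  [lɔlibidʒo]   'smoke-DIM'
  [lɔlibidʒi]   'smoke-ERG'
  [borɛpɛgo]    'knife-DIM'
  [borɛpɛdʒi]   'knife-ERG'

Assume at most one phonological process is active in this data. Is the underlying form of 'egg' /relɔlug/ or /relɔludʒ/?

/relɔlug/

'egg' shows [g] ~ [dʒ] at the end of the stem ([relɔlugo] vs [relɔludʒi]).
If /dʒ/ were underlying and a rule turned it into [g] before the DIM suffix, 'smoke' would also alternate; but it has [dʒ] in both [lɔlibidʒo] and [lɔlibidʒi].
Therefore /g/ is basic and [dʒ] is derived by palatalization before a front vowel (/g/ becomes palato-alveolar [dʒ] before a front vowel).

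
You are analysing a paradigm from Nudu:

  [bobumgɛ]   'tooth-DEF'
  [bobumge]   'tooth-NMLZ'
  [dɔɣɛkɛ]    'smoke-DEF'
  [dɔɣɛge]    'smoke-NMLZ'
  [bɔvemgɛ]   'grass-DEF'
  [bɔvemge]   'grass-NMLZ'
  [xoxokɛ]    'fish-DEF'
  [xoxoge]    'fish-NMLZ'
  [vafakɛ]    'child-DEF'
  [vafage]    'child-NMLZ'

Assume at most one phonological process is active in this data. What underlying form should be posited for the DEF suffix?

/-kɛ/

The DEF morpheme has two allomorphs, [-gɛ] and [-kɛ].
By contrast the NMLZ suffix keeps its initial [g] throughout — that segment must be underlying.
So the underlying form is /-kɛ/, and voiceless stops become voiced after a nasal.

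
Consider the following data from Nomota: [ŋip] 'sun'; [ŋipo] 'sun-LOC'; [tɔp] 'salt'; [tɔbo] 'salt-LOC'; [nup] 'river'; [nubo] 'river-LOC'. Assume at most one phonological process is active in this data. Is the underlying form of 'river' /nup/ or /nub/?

/nub/

'river' shows [p] ~ [b] at the end of the stem ([nup] vs [nubo]).
But 'sun' keeps [p] in both environments ([ŋip], [ŋipo]), so there is no rule changing /p/ to [b] before the LOC suffix.
So /b/ is underlying, and a rule of word-final obstruent devoicing — voiced obstruents become voiceless word-finally — gives [p].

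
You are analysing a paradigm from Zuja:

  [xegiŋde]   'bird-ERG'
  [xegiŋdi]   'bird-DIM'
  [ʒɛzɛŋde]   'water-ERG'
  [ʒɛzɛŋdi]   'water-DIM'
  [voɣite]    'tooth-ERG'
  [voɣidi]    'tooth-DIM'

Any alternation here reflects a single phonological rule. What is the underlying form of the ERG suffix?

The ERG suffix surfaces as [-de] and [-te], depending on the final segment of the stem.
By contrast the DIM suffix keeps its initial [d] throughout — that segment must be underlying.
So the underlying form is /-te/, and voiceless stops become voiced after a nasal.

/-te/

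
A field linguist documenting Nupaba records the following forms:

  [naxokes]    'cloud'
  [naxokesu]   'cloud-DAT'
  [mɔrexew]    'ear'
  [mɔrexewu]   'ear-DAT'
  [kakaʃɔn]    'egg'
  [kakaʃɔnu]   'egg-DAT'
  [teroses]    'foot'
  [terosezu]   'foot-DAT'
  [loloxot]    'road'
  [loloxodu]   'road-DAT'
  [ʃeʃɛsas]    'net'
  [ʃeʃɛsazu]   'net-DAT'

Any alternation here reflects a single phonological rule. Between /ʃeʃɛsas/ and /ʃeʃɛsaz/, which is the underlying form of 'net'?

The root 'net' surfaces as [ʃeʃɛsas] and [ʃeʃɛsazu], with a stem-final [s] ~ [z] alternation.
If /s/ were underlying and a rule turned it into [z] before the DAT suffix, 'cloud' would also alternate; but it has [s] in both [naxokes] and [naxokesu].
The alternation reflects word-final obstruent devoicing: voiced obstruents become voiceless word-finally. /z/ is underlying.

/ʃeʃɛsaz/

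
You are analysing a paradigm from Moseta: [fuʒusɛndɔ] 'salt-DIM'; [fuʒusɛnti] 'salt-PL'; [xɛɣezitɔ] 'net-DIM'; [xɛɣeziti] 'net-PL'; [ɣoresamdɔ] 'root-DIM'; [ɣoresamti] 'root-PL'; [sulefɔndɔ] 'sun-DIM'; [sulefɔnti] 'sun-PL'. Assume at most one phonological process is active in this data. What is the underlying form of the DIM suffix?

/-dɔ/

The DIM suffix surfaces as [-dɔ] and [-tɔ], depending on the final segment of the stem.
By contrast the PL suffix keeps its initial [t] throughout — that segment must be underlying.
The DIM suffix is therefore /-dɔ/ underlyingly, with post-vocalic devoicing: voiced stops become voiceless after a vowel.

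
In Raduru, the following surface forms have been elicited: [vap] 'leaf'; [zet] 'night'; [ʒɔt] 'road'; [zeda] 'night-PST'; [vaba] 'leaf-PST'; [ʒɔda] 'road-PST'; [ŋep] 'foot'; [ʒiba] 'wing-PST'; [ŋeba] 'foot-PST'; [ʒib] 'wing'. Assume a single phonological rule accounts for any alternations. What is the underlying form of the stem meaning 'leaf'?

The root 'leaf' surfaces as [vap] and [vaba], with a stem-final [p] ~ [b] alternation.
If /b/ were underlying and a rule turned it into [p] in isolation, 'wing' would also alternate; but it has [b] in both [ʒib] and [ʒiba].
So /p/ is underlying, and a rule of intervocalic voicing — voiceless stops become voiced between vowels — gives [b].

/vap/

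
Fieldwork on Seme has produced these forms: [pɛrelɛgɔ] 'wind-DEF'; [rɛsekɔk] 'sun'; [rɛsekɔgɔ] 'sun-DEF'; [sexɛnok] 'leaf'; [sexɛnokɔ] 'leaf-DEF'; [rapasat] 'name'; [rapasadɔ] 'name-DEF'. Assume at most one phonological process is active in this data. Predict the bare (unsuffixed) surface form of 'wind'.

[pɛrelɛk]

In [rɛsekɔk] and [rɛsekɔgɔ] the final segment of 'sun' alternates: [k] ~ [g].
Compare 'leaf', with invariant [k] in [sexɛnok] and [sexɛnokɔ]: an analysis with underlying /k/ and a rule producing [g] before the DEF suffix would wrongly predict alternation here too.
So /g/ is underlying, and a rule of word-final obstruent devoicing — voiced obstruents become voiceless word-finally — gives [k].
The one attested form of 'wind', [pɛrelɛgɔ], shows underlying /pɛrelɛg/. Applying the same rule word-finally gives [pɛrelɛk].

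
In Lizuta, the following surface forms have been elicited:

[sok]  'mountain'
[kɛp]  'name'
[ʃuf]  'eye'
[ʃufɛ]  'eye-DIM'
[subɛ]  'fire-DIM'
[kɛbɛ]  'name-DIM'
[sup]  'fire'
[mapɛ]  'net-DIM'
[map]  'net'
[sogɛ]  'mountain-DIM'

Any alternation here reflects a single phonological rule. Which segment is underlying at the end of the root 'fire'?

'fire' shows [b] ~ [p] at the end of the stem ([subɛ] vs [sup]).
Compare 'net', with invariant [p] in [mapɛ] and [map]: an analysis with underlying /p/ and a rule producing [b] before the DIM suffix would wrongly predict alternation here too.
The underlying segment must be /b/; voiced obstruents become voiceless word-finally, yielding [p] there.

/b/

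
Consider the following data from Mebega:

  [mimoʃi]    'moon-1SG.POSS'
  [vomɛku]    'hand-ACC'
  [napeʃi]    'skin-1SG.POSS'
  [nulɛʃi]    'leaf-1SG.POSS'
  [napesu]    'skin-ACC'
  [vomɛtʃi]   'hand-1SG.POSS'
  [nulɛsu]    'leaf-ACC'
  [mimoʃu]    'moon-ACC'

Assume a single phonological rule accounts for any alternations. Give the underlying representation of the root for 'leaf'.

/nulɛs/

In [nulɛsu] and [nulɛʃi] the final segment of 'leaf' alternates: [s] ~ [ʃ].
The stem 'moon' ([mimoʃu], [mimoʃi]) shows [ʃ] unchanged in both environments, so [ʃ] cannot be basic with [s] derived before the ACC suffix.
The underlying segment must be /s/; /k/ and /s/ become palato-alveolar [tʃ] and [ʃ] before a front vowel, yielding [ʃ] there.
Hence 'leaf' is /nulɛs/ underlyingly.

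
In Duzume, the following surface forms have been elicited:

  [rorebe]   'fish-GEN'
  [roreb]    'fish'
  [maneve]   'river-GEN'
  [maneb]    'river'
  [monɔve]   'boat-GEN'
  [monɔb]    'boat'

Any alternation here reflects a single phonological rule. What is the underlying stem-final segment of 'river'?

The root 'river' surfaces as [maneve] and [maneb], with a stem-final [v] ~ [b] alternation.
Compare 'fish', with invariant [b] in [rorebe] and [roreb]: an analysis with underlying /b/ and a rule producing [v] before the GEN suffix would wrongly predict alternation here too.
Therefore /v/ is basic and [b] is derived by word-final hardening (voiced fricatives become stops word-finally).

/v/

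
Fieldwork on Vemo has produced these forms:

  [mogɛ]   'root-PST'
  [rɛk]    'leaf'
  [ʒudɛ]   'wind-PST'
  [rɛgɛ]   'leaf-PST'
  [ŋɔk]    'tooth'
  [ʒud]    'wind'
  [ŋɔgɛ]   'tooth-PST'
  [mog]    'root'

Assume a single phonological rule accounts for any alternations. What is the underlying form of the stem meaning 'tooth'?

/ŋɔk/

The stem for 'tooth' ends in [k] in [ŋɔk] but [g] in [ŋɔgɛ].
But 'root' keeps [g] in both environments ([mog], [mogɛ]), so there is no rule changing /g/ to [k] in isolation.
Therefore /k/ is basic and [g] is derived by intervocalic voicing (voiceless stops become voiced between vowels).
Hence 'tooth' is /ŋɔk/ underlyingly.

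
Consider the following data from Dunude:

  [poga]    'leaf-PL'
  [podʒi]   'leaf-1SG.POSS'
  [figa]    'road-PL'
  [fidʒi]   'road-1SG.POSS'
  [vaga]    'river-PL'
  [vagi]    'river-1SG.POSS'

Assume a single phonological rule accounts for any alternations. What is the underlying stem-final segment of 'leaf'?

/dʒ/

In [poga] and [podʒi] the final segment of 'leaf' alternates: [g] ~ [dʒ].
But 'river' keeps [g] in both environments ([vaga], [vagi]), so there is no rule changing /g/ to [dʒ] before the 1SG.POSS suffix.
So /dʒ/ is underlying, and a rule of depalatalization — palato-alveolar /dʒ/ becomes [g] when no front vowel follows — gives [g].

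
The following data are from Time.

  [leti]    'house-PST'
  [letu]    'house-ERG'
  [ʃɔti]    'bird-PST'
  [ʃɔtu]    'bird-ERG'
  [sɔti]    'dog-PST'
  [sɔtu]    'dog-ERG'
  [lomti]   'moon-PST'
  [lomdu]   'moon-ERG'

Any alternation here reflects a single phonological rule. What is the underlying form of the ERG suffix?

/-du/

The ERG morpheme has two allomorphs, [-du] and [-tu].
The PST suffix, which begins with [t], is invariant after every stem; so [t] is not altered by any rule here.
So the underlying form is /-du/, and voiced stops become voiceless after a vowel.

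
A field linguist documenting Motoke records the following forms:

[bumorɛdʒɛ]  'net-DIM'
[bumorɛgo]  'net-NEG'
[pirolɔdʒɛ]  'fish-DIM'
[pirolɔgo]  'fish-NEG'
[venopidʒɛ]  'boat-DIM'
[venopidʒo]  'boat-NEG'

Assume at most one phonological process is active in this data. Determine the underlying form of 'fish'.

/pirolɔg/

In [pirolɔdʒɛ] and [pirolɔgo] the final segment of 'fish' alternates: [dʒ] ~ [g].
The stem 'boat' ([venopidʒɛ], [venopidʒo]) shows [dʒ] unchanged in both environments, so [dʒ] cannot be basic with [g] derived before the NEG suffix.
Therefore /g/ is basic and [dʒ] is derived by palatalization before a front vowel (/g/ becomes palato-alveolar [dʒ] before a front vowel).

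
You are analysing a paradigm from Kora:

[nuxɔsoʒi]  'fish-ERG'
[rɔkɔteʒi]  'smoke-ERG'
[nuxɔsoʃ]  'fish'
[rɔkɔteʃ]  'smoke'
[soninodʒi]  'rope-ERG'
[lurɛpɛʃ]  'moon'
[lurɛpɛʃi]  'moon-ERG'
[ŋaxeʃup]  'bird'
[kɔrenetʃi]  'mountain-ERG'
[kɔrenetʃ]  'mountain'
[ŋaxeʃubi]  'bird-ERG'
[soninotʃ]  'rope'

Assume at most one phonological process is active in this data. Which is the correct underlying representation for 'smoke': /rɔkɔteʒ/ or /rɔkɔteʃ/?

/rɔkɔteʒ/

The root 'smoke' surfaces as [rɔkɔteʒi] and [rɔkɔteʃ], with a stem-final [ʒ] ~ [ʃ] alternation.
Compare 'moon', with invariant [ʃ] in [lurɛpɛʃi] and [lurɛpɛʃ]: an analysis with underlying /ʃ/ and a rule producing [ʒ] before the ERG suffix would wrongly predict alternation here too.
Therefore /ʒ/ is basic and [ʃ] is derived by word-final obstruent devoicing (voiced obstruents become voiceless word-finally).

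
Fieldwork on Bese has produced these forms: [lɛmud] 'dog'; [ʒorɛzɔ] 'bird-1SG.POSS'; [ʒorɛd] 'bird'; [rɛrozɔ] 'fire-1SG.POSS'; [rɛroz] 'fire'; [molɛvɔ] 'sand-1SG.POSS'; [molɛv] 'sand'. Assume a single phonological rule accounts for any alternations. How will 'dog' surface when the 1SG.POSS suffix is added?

[lɛmuzɔ]

The stem for 'bird' ends in [z] in [ʒorɛzɔ] but [d] in [ʒorɛd].
If /z/ were underlying and a rule turned it into [d] in isolation, 'fire' would also alternate; but it has [z] in both [rɛrozɔ] and [rɛroz].
Therefore /d/ is basic and [z] is derived by intervocalic spirantization (voiced stops become fricatives between vowels).
From [lɛmud] the stem 'dog' is /lɛmud/; between vowels this yields [lɛmuzɔ].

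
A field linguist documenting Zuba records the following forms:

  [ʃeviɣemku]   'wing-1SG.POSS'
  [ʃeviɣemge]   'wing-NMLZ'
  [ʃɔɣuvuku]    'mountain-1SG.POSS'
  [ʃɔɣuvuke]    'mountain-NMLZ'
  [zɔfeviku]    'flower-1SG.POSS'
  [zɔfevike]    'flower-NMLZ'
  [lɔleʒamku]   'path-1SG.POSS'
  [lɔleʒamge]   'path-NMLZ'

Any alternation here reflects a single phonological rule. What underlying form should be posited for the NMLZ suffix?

/-ge/

The NMLZ suffix surfaces as [-ge] and [-ke], depending on the final segment of the stem.
By contrast the 1SG.POSS suffix keeps its initial [k] throughout — that segment must be underlying.
The NMLZ suffix is therefore /-ge/ underlyingly, with post-vocalic devoicing: voiced stops become voiceless after a vowel.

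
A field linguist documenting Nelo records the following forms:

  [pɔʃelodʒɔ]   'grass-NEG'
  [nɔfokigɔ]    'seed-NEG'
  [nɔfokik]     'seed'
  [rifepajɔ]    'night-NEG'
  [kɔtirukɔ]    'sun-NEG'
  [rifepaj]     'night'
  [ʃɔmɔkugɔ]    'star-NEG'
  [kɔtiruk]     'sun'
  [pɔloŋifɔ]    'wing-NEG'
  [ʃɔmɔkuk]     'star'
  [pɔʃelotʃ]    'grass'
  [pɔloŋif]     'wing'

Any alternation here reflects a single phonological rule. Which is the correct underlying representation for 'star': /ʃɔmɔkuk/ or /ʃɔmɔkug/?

/ʃɔmɔkug/

The root 'star' surfaces as [ʃɔmɔkuk] and [ʃɔmɔkugɔ], with a stem-final [k] ~ [g] alternation.
But 'sun' keeps [k] in both environments ([kɔtiruk], [kɔtirukɔ]), so there is no rule changing /k/ to [g] before the NEG suffix.
So /g/ is underlying, and a rule of word-final obstruent devoicing — voiced obstruents become voiceless word-finally — gives [k].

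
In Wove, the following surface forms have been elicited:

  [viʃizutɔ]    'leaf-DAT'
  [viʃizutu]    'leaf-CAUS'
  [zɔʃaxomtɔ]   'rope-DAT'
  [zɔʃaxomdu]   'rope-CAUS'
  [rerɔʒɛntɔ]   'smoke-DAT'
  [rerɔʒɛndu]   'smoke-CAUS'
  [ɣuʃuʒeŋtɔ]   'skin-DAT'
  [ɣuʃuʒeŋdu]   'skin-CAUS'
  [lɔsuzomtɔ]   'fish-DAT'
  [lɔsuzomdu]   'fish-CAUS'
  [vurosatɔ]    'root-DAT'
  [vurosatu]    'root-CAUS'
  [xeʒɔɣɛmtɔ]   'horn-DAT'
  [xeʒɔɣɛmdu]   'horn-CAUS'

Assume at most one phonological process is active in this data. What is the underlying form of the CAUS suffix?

The CAUS suffix surfaces as [-du] and [-tu], depending on the final segment of the stem.
The DAT suffix, which begins with [t], is invariant after every stem; so [t] is not altered by any rule here.
So the underlying form is /-du/, and voiced stops become voiceless after a vowel.

/-du/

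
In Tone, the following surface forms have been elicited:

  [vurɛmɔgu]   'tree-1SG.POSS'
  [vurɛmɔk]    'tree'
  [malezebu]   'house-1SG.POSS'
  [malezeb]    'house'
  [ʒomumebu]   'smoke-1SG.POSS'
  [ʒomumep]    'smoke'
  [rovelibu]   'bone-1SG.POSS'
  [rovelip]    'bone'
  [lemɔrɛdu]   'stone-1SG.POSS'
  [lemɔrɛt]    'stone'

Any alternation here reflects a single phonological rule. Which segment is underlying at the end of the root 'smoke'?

/p/

The stem for 'smoke' ends in [b] in [ʒomumebu] but [p] in [ʒomumep].
But 'house' keeps [b] in both environments ([malezebu], [malezeb]), so there is no rule changing /b/ to [p] in isolation.
So /p/ is underlying, and a rule of intervocalic voicing — voiceless stops become voiced between vowels — gives [b].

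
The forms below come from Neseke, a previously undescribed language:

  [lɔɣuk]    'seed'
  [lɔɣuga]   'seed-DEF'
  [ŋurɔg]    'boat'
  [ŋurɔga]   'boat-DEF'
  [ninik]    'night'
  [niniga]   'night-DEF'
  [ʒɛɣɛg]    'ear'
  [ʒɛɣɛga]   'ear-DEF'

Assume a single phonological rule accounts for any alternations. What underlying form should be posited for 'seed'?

/lɔɣuk/

'seed' shows [k] ~ [g] at the end of the stem ([lɔɣuk] vs [lɔɣuga]).
Compare 'ear', with invariant [g] in [ʒɛɣɛg] and [ʒɛɣɛga]: an analysis with underlying /g/ and a rule producing [k] in isolation would wrongly predict alternation here too.
Therefore /k/ is basic and [g] is derived by intervocalic voicing (voiceless stops become voiced between vowels).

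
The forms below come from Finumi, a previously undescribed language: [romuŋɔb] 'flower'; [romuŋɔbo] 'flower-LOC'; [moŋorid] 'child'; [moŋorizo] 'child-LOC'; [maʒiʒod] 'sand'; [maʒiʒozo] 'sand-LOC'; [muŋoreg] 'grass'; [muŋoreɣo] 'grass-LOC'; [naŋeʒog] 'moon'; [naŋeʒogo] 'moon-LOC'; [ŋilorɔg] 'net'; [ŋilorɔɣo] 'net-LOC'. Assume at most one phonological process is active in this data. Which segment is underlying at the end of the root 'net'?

The stem for 'net' ends in [g] in [ŋilorɔg] but [ɣ] in [ŋilorɔɣo].
If /g/ were underlying and a rule turned it into [ɣ] before the LOC suffix, 'moon' would also alternate; but it has [g] in both [naŋeʒog] and [naŋeʒogo].
Therefore /ɣ/ is basic and [g] is derived by word-final hardening (voiced fricatives become stops word-finally).

/ɣ/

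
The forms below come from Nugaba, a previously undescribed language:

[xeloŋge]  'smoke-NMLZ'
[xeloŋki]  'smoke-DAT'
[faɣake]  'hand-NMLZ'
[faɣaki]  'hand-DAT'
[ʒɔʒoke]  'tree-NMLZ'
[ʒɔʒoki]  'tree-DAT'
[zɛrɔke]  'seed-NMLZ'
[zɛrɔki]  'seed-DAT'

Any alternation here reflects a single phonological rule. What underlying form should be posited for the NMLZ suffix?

The NMLZ suffix surfaces as [-ge] and [-ke], depending on the final segment of the stem.
By contrast the DAT suffix keeps its initial [k] throughout — that segment must be underlying.
So the underlying form is /-ge/, and voiced stops become voiceless after a vowel.

/-ge/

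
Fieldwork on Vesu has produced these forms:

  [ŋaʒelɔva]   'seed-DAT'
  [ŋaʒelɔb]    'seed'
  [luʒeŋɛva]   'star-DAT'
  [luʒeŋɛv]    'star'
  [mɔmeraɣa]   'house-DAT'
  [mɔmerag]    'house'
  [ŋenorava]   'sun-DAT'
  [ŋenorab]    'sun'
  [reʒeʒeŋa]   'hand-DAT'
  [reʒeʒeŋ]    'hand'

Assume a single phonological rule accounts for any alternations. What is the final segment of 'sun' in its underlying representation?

/b/

The stem for 'sun' ends in [v] in [ŋenorava] but [b] in [ŋenorab].
Compare 'star', with invariant [v] in [luʒeŋɛva] and [luʒeŋɛv]: an analysis with underlying /v/ and a rule producing [b] in isolation would wrongly predict alternation here too.
Therefore /b/ is basic and [v] is derived by intervocalic spirantization (voiced stops become fricatives between vowels).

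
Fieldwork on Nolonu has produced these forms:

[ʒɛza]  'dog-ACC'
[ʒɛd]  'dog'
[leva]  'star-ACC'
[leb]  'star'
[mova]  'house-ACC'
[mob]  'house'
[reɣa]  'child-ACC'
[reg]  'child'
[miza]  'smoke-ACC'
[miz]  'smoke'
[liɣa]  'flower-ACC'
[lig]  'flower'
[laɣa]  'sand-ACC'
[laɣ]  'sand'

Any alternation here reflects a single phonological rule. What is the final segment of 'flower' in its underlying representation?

The root 'flower' surfaces as [liɣa] and [lig], with a stem-final [ɣ] ~ [g] alternation.
But 'sand' keeps [ɣ] in both environments ([laɣa], [laɣ]), so there is no rule changing /ɣ/ to [g] in isolation.
The underlying segment must be /g/; voiced stops become fricatives between vowels, yielding [ɣ] there.

/g/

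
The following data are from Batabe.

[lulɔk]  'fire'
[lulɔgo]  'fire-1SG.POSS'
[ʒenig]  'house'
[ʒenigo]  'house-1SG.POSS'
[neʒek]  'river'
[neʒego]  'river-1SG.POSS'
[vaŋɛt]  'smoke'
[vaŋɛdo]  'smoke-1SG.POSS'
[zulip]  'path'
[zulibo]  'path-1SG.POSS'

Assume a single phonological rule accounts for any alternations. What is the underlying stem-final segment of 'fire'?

'fire' shows [k] ~ [g] at the end of the stem ([lulɔk] vs [lulɔgo]).
The stem 'house' ([ʒenig], [ʒenigo]) shows [g] unchanged in both environments, so [g] cannot be basic with [k] derived in isolation.
So /k/ is underlying, and a rule of intervocalic voicing — voiceless stops become voiced between vowels — gives [g].

/k/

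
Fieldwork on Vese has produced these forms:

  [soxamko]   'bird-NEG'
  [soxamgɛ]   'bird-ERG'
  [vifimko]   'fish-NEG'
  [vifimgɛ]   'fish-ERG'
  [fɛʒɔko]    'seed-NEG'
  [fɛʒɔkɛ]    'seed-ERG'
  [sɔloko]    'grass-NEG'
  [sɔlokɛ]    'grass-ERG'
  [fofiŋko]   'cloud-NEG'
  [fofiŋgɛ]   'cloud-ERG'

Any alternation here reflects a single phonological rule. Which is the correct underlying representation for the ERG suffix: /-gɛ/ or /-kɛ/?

/-gɛ/

The ERG suffix surfaces as [-gɛ] and [-kɛ], depending on the final segment of the stem.
By contrast the NEG suffix keeps its initial [k] throughout — that segment must be underlying.
So the underlying form is /-gɛ/, and voiced stops become voiceless after a vowel.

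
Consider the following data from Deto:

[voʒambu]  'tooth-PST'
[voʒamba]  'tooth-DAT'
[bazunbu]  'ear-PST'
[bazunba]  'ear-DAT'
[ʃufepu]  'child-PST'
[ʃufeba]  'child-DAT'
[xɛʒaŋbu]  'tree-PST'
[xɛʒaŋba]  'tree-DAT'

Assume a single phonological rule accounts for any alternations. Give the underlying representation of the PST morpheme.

The PST suffix surfaces as [-bu] and [-pu], depending on the final segment of the stem.
By contrast the DAT suffix keeps its initial [b] throughout — that segment must be underlying.
The PST suffix is therefore /-pu/ underlyingly, with post-nasal voicing: voiceless stops become voiced after a nasal.

/-pu/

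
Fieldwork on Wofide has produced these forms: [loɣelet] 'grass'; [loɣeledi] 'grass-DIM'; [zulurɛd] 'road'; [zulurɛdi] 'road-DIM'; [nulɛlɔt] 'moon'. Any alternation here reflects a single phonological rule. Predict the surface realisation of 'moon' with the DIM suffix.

[nulɛlɔdi]

The stem for 'grass' ends in [t] in [loɣelet] but [d] in [loɣeledi].
But 'road' keeps [d] in both environments ([zulurɛd], [zulurɛdi]), so there is no rule changing /d/ to [t] in isolation.
The alternation reflects intervocalic voicing: voiceless stops become voiced between vowels. /t/ is underlying.
The one attested form of 'moon', [nulɛlɔt], shows underlying /nulɛlɔt/. Applying the same rule between vowels gives [nulɛlɔdi].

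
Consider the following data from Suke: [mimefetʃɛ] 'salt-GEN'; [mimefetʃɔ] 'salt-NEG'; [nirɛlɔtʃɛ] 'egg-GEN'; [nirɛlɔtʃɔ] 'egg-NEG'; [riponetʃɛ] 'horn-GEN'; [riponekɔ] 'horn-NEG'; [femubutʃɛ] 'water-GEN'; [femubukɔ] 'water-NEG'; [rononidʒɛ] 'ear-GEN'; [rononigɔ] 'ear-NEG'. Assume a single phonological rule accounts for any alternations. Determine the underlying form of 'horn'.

/riponek/

'horn' shows [tʃ] ~ [k] at the end of the stem ([riponetʃɛ] vs [riponekɔ]).
The stem 'salt' ([mimefetʃɛ], [mimefetʃɔ]) shows [tʃ] unchanged in both environments, so [tʃ] cannot be basic with [k] derived before the NEG suffix.
The alternation reflects palatalization before a front vowel: /k/ and /g/ become palato-alveolar [tʃ] and [dʒ] before a front vowel. /k/ is underlying.
So 'horn' = /riponek/.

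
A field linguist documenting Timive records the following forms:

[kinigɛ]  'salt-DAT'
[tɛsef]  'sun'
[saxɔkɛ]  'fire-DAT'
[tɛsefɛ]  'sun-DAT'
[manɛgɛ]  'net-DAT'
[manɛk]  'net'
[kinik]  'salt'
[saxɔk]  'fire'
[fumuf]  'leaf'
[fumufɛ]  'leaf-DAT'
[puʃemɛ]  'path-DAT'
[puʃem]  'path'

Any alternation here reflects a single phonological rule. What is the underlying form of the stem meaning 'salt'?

/kinig/

'salt' shows [g] ~ [k] at the end of the stem ([kinigɛ] vs [kinik]).
The stem 'fire' ([saxɔkɛ], [saxɔk]) shows [k] unchanged in both environments, so [k] cannot be basic with [g] derived before the DAT suffix.
Therefore /g/ is basic and [k] is derived by word-final obstruent devoicing (voiced obstruents become voiceless word-finally).
The underlying form of 'salt' is therefore /kinig/.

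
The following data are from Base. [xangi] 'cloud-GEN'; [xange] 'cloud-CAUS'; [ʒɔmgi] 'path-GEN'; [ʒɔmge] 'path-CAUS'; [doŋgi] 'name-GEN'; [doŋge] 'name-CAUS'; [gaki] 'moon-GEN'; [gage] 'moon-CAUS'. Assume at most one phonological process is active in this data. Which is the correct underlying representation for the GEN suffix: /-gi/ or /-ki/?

The GEN suffix surfaces as [-gi] and [-ki], depending on the final segment of the stem.
The CAUS suffix, which begins with [g], is invariant after every stem; so [g] is not altered by any rule here.
The GEN suffix is therefore /-ki/ underlyingly, with post-nasal voicing: voiceless stops become voiced after a nasal.

/-ki/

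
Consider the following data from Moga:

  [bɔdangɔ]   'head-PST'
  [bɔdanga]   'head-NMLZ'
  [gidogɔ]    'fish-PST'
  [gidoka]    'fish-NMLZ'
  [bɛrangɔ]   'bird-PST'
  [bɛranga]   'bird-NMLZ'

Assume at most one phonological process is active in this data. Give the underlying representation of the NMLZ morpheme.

/-ka/

The NMLZ suffix surfaces as [-ga] and [-ka], depending on the final segment of the stem.
By contrast the PST suffix keeps its initial [g] throughout — that segment must be underlying.
So the underlying form is /-ka/, and voiceless stops become voiced after a nasal.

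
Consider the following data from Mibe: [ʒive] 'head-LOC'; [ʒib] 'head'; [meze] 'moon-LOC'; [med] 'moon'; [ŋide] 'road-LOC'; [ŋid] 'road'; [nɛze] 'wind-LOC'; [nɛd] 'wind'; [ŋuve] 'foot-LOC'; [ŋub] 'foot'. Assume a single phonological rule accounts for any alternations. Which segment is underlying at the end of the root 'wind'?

In [nɛze] and [nɛd] the final segment of 'wind' alternates: [z] ~ [d].
The stem 'road' ([ŋide], [ŋid]) shows [d] unchanged in both environments, so [d] cannot be basic with [z] derived before the LOC suffix.
Therefore /z/ is basic and [d] is derived by word-final hardening (voiced fricatives become stops word-finally).

/z/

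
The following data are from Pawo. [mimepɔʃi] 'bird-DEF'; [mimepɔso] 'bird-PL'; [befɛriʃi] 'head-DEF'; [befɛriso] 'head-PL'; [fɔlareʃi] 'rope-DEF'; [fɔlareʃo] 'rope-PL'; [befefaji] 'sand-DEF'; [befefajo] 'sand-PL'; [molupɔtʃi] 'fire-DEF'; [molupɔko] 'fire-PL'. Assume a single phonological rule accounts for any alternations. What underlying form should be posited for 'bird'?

/mimepɔs/

The root 'bird' surfaces as [mimepɔʃi] and [mimepɔso], with a stem-final [ʃ] ~ [s] alternation.
If /ʃ/ were underlying and a rule turned it into [s] before the PL suffix, 'rope' would also alternate; but it has [ʃ] in both [fɔlareʃi] and [fɔlareʃo].
The underlying segment must be /s/; /k/ and /s/ become palato-alveolar [tʃ] and [ʃ] before a front vowel, yielding [ʃ] there.
The underlying form of 'bird' is therefore /mimepɔs/.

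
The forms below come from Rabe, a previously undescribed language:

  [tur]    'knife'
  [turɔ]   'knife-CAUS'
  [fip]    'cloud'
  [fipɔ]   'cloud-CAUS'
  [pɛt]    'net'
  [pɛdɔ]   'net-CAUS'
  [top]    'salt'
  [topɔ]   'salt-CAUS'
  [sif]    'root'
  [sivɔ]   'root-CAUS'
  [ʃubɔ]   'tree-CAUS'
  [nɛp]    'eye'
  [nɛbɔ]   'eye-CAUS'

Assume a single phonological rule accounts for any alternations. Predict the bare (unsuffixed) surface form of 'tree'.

In [nɛp] and [nɛbɔ] the final segment of 'eye' alternates: [p] ~ [b].
But 'cloud' keeps [p] in both environments ([fip], [fipɔ]), so there is no rule changing /p/ to [b] before the CAUS suffix.
So /b/ is underlying, and a rule of word-final obstruent devoicing — voiced obstruents become voiceless word-finally — gives [p].
The one attested form of 'tree', [ʃubɔ], shows underlying /ʃub/. Applying the same rule word-finally gives [ʃup].

[ʃup]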